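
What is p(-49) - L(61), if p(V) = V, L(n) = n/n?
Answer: -50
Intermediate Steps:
L(n) = 1
p(-49) - L(61) = -49 - 1*1 = -49 - 1 = -50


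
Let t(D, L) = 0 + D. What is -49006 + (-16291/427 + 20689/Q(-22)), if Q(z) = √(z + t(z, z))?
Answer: -20941853/427 - 20689*I*√11/22 ≈ -49044.0 - 3119.0*I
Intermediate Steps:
t(D, L) = D
Q(z) = √2*√z (Q(z) = √(z + z) = √(2*z) = √2*√z)
-49006 + (-16291/427 + 20689/Q(-22)) = -49006 + (-16291/427 + 20689/((√2*√(-22)))) = -49006 + (-16291*1/427 + 20689/((√2*(I*√22)))) = -49006 + (-16291/427 + 20689/((2*I*√11))) = -49006 + (-16291/427 + 20689*(-I*√11/22)) = -49006 + (-16291/427 - 20689*I*√11/22) = -20941853/427 - 20689*I*√11/22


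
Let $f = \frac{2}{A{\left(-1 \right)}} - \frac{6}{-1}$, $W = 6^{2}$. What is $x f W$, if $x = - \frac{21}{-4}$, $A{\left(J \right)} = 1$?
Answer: $1512$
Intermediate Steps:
$W = 36$
$f = 8$ ($f = \frac{2}{1} - \frac{6}{-1} = 2 \cdot 1 - -6 = 2 + 6 = 8$)
$x = \frac{21}{4}$ ($x = \left(-21\right) \left(- \frac{1}{4}\right) = \frac{21}{4} \approx 5.25$)
$x f W = \frac{21}{4} \cdot 8 \cdot 36 = 42 \cdot 36 = 1512$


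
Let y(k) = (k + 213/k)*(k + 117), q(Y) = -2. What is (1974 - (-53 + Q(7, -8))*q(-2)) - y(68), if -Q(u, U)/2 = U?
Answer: -765645/68 ≈ -11259.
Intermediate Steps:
Q(u, U) = -2*U
y(k) = (117 + k)*(k + 213/k) (y(k) = (k + 213/k)*(117 + k) = (117 + k)*(k + 213/k))
(1974 - (-53 + Q(7, -8))*q(-2)) - y(68) = (1974 - (-53 - 2*(-8))*(-2)) - (213 + 68² + 117*68 + 24921/68) = (1974 - (-53 + 16)*(-2)) - (213 + 4624 + 7956 + 24921*(1/68)) = (1974 - (-37)*(-2)) - (213 + 4624 + 7956 + 24921/68) = (1974 - 1*74) - 1*894845/68 = (1974 - 74) - 894845/68 = 1900 - 894845/68 = -765645/68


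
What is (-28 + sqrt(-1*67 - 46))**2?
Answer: (28 - I*sqrt(113))**2 ≈ 671.0 - 595.29*I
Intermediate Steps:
(-28 + sqrt(-1*67 - 46))**2 = (-28 + sqrt(-67 - 46))**2 = (-28 + sqrt(-113))**2 = (-28 + I*sqrt(113))**2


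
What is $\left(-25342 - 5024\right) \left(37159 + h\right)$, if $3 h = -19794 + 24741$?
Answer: $-1178443728$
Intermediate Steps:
$h = 1649$ ($h = \frac{-19794 + 24741}{3} = \frac{1}{3} \cdot 4947 = 1649$)
$\left(-25342 - 5024\right) \left(37159 + h\right) = \left(-25342 - 5024\right) \left(37159 + 1649\right) = \left(-30366\right) 38808 = -1178443728$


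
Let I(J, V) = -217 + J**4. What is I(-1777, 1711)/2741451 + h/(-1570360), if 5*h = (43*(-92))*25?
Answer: 6069169004474799/1668629842 ≈ 3.6372e+6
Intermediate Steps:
h = -19780 (h = ((43*(-92))*25)/5 = (-3956*25)/5 = (1/5)*(-98900) = -19780)
I(-1777, 1711)/2741451 + h/(-1570360) = (-217 + (-1777)**4)/2741451 - 19780/(-1570360) = (-217 + 9971252437441)*(1/2741451) - 19780*(-1/1570360) = 9971252437224*(1/2741451) + 23/1826 = 3323750812408/913817 + 23/1826 = 6069169004474799/1668629842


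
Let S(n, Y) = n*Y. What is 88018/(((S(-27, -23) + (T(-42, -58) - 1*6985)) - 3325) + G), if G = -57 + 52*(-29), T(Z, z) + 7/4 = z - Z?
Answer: -50296/6441 ≈ -7.8087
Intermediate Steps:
T(Z, z) = -7/4 + z - Z (T(Z, z) = -7/4 + (z - Z) = -7/4 + z - Z)
S(n, Y) = Y*n
G = -1565 (G = -57 - 1508 = -1565)
88018/(((S(-27, -23) + (T(-42, -58) - 1*6985)) - 3325) + G) = 88018/(((-23*(-27) + ((-7/4 - 58 - 1*(-42)) - 1*6985)) - 3325) - 1565) = 88018/(((621 + ((-7/4 - 58 + 42) - 6985)) - 3325) - 1565) = 88018/(((621 + (-71/4 - 6985)) - 3325) - 1565) = 88018/(((621 - 28011/4) - 3325) - 1565) = 88018/((-25527/4 - 3325) - 1565) = 88018/(-38827/4 - 1565) = 88018/(-45087/4) = 88018*(-4/45087) = -50296/6441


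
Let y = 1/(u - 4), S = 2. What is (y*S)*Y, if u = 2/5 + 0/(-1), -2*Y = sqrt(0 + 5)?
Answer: 5*sqrt(5)/18 ≈ 0.62113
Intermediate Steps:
Y = -sqrt(5)/2 (Y = -sqrt(0 + 5)/2 = -sqrt(5)/2 ≈ -1.1180)
u = 2/5 (u = 2*(1/5) + 0*(-1) = 2/5 + 0 = 2/5 ≈ 0.40000)
y = -5/18 (y = 1/(2/5 - 4) = 1/(-18/5) = -5/18 ≈ -0.27778)
(y*S)*Y = (-5/18*2)*(-sqrt(5)/2) = -(-5)*sqrt(5)/18 = 5*sqrt(5)/18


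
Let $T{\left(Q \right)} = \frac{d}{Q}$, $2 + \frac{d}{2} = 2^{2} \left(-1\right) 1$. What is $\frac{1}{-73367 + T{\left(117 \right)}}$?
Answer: $- \frac{39}{2861317} \approx -1.363 \cdot 10^{-5}$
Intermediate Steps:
$d = -12$ ($d = -4 + 2 \cdot 2^{2} \left(-1\right) 1 = -4 + 2 \cdot 4 \left(-1\right) 1 = -4 + 2 \left(\left(-4\right) 1\right) = -4 + 2 \left(-4\right) = -4 - 8 = -12$)
$T{\left(Q \right)} = - \frac{12}{Q}$
$\frac{1}{-73367 + T{\left(117 \right)}} = \frac{1}{-73367 - \frac{12}{117}} = \frac{1}{-73367 - \frac{4}{39}} = \frac{1}{- \frac{2861317}{39}} = - \frac{39}{2861317}$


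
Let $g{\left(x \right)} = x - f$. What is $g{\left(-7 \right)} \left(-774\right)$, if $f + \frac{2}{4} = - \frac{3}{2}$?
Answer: $3870$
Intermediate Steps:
$f = -2$ ($f = - \frac{1}{2} - \frac{3}{2} = -2$)
$g{\left(x \right)} = 2 + x$ ($g{\left(x \right)} = x - -2 = x + 2 = 2 + x$)
$g{\left(-7 \right)} \left(-774\right) = \left(2 - 7\right) \left(-774\right) = \left(-5\right) \left(-774\right) = 3870$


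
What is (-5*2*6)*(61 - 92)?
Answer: 1860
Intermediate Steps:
(-5*2*6)*(61 - 92) = -10*6*(-31) = -60*(-31) = 1860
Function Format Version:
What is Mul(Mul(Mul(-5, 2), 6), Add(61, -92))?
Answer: 1860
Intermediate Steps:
Mul(Mul(Mul(-5, 2), 6), Add(61, -92)) = Mul(Mul(-10, 6), -31) = Mul(-60, -31) = 1860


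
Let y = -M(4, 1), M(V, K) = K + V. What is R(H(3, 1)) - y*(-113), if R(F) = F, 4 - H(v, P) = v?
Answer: -564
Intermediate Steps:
H(v, P) = 4 - v
y = -5 (y = -(1 + 4) = -1*5 = -5)
R(H(3, 1)) - y*(-113) = (4 - 1*3) - (-5)*(-113) = (4 - 3) - 1*565 = 1 - 565 = -564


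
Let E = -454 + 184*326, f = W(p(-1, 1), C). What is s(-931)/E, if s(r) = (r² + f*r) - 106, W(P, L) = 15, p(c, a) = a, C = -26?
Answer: 85269/5953 ≈ 14.324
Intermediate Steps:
f = 15
E = 59530 (E = -454 + 59984 = 59530)
s(r) = -106 + r² + 15*r (s(r) = (r² + 15*r) - 106 = -106 + r² + 15*r)
s(-931)/E = (-106 + (-931)² + 15*(-931))/59530 = (-106 + 866761 - 13965)*(1/59530) = 852690*(1/59530) = 85269/5953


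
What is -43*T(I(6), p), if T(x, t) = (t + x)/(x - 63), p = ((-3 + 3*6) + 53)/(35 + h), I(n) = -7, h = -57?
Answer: -4773/770 ≈ -6.1987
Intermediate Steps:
p = -34/11 (p = ((-3 + 3*6) + 53)/(35 - 57) = ((-3 + 18) + 53)/(-22) = (15 + 53)*(-1/22) = 68*(-1/22) = -34/11 ≈ -3.0909)
T(x, t) = (t + x)/(-63 + x)
-43*T(I(6), p) = -43*(-34/11 - 7)/(-63 - 7) = -43*(-111)/((-70)*11) = -(-43)*(-111)/(70*11) = -43*111/770 = -4773/770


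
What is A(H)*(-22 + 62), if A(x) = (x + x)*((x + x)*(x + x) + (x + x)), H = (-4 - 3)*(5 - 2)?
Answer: -2892960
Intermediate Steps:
H = -21 (H = -7*3 = -21)
A(x) = 2*x*(2*x + 4*x**2) (A(x) = (2*x)*((2*x)*(2*x) + 2*x) = (2*x)*(4*x**2 + 2*x) = (2*x)*(2*x + 4*x**2) = 2*x*(2*x + 4*x**2))
A(H)*(-22 + 62) = ((-21)**2*(4 + 8*(-21)))*(-22 + 62) = (441*(4 - 168))*40 = (441*(-164))*40 = -72324*40 = -2892960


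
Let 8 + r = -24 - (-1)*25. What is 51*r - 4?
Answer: -361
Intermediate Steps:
r = -7 (r = -8 + (-24 - (-1)*25) = -8 + (-24 - 1*(-25)) = -8 + (-24 + 25) = -8 + 1 = -7)
51*r - 4 = 51*(-7) - 4 = -357 - 4 = -361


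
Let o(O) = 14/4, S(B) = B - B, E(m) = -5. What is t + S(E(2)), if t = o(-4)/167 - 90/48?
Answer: -2477/1336 ≈ -1.8540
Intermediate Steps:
S(B) = 0
o(O) = 7/2 (o(O) = 14*(¼) = 7/2)
t = -2477/1336 (t = (7/2)/167 - 90/48 = (7/2)*(1/167) - 90*1/48 = 7/334 - 15/8 = -2477/1336 ≈ -1.8540)
t + S(E(2)) = -2477/1336 + 0 = -2477/1336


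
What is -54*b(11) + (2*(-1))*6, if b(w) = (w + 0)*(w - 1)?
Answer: -5952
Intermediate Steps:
b(w) = w*(-1 + w)
-54*b(11) + (2*(-1))*6 = -594*(-1 + 11) + (2*(-1))*6 = -594*10 - 2*6 = -54*110 - 12 = -5940 - 12 = -5952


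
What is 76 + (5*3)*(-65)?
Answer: -899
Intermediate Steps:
76 + (5*3)*(-65) = 76 + 15*(-65) = 76 - 975 = -899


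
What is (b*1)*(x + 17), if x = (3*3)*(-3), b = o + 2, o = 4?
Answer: -60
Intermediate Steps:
b = 6 (b = 4 + 2 = 6)
x = -27 (x = 9*(-3) = -27)
(b*1)*(x + 17) = (6*1)*(-27 + 17) = 6*(-10) = -60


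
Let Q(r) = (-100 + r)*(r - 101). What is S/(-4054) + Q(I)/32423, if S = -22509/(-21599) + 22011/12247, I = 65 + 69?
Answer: 589426777757694/17384824358276213 ≈ 0.033905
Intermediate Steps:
I = 134
Q(r) = (-101 + r)*(-100 + r) (Q(r) = (-100 + r)*(-101 + r) = (-101 + r)*(-100 + r))
S = 751083312/264522953 (S = -22509*(-1/21599) + 22011*(1/12247) = 22509/21599 + 22011/12247 = 751083312/264522953 ≈ 2.8394)
S/(-4054) + Q(I)/32423 = (751083312/264522953)/(-4054) + (10100 + 134² - 201*134)/32423 = (751083312/264522953)*(-1/4054) + (10100 + 17956 - 26934)*(1/32423) = -375541656/536188025731 + 1122*(1/32423) = -375541656/536188025731 + 1122/32423 = 589426777757694/17384824358276213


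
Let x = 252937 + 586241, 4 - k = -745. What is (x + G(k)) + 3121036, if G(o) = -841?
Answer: 3959373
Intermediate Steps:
k = 749 (k = 4 - 1*(-745) = 4 + 745 = 749)
x = 839178
(x + G(k)) + 3121036 = (839178 - 841) + 3121036 = 838337 + 3121036 = 3959373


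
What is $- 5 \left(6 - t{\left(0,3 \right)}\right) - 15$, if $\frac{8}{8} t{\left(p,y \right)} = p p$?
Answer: $-45$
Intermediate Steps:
$t{\left(p,y \right)} = p^{2}$ ($t{\left(p,y \right)} = p p = p^{2}$)
$- 5 \left(6 - t{\left(0,3 \right)}\right) - 15 = - 5 \left(6 - 0^{2}\right) - 15 = - 5 \left(6 - 0\right) - 15 = - 5 \left(6 + 0\right) - 15 = \left(-5\right) 6 - 15 = -30 - 15 = -45$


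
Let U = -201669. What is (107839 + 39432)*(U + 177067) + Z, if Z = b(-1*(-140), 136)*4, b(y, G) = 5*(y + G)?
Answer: -3623155622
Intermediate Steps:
b(y, G) = 5*G + 5*y (b(y, G) = 5*(G + y) = 5*G + 5*y)
Z = 5520 (Z = (5*136 + 5*(-1*(-140)))*4 = (680 + 5*140)*4 = (680 + 700)*4 = 1380*4 = 5520)
(107839 + 39432)*(U + 177067) + Z = (107839 + 39432)*(-201669 + 177067) + 5520 = 147271*(-24602) + 5520 = -3623161142 + 5520 = -3623155622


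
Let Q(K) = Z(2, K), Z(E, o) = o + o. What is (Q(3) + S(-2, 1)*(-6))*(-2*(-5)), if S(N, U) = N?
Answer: 180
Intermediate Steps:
Z(E, o) = 2*o
Q(K) = 2*K
(Q(3) + S(-2, 1)*(-6))*(-2*(-5)) = (2*3 - 2*(-6))*(-2*(-5)) = (6 + 12)*10 = 18*10 = 180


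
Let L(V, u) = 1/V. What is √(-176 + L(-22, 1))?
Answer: I*√85206/22 ≈ 13.268*I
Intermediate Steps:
√(-176 + L(-22, 1)) = √(-176 + 1/(-22)) = √(-176 - 1/22) = √(-3873/22) = I*√85206/22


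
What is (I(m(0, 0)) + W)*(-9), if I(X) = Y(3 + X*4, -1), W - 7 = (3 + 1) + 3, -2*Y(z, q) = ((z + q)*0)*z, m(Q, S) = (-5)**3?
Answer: -126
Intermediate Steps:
m(Q, S) = -125
Y(z, q) = 0 (Y(z, q) = -(z + q)*0*z/2 = -(q + z)*0*z/2 = -0*z = -1/2*0 = 0)
W = 14 (W = 7 + ((3 + 1) + 3) = 7 + (4 + 3) = 7 + 7 = 14)
I(X) = 0
(I(m(0, 0)) + W)*(-9) = (0 + 14)*(-9) = 14*(-9) = -126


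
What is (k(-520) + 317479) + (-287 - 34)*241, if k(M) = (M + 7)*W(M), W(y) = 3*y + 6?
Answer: 1037320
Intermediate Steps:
W(y) = 6 + 3*y
k(M) = (6 + 3*M)*(7 + M) (k(M) = (M + 7)*(6 + 3*M) = (7 + M)*(6 + 3*M) = (6 + 3*M)*(7 + M))
(k(-520) + 317479) + (-287 - 34)*241 = (3*(2 - 520)*(7 - 520) + 317479) + (-287 - 34)*241 = (3*(-518)*(-513) + 317479) - 321*241 = (797202 + 317479) - 77361 = 1114681 - 77361 = 1037320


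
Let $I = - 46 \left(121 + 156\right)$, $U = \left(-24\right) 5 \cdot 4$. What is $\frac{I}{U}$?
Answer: $\frac{6371}{240} \approx 26.546$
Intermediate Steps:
$U = -480$ ($U = \left(-120\right) 4 = -480$)
$I = -12742$ ($I = \left(-46\right) 277 = -12742$)
$\frac{I}{U} = - \frac{12742}{-480} = \left(-12742\right) \left(- \frac{1}{480}\right) = \frac{6371}{240}$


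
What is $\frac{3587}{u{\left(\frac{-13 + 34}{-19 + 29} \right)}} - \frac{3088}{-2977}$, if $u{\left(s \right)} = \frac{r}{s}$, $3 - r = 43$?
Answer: $- \frac{223013279}{1190800} \approx -187.28$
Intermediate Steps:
$r = -40$ ($r = 3 - 43 = -40$)
$u{\left(s \right)} = - \frac{40}{s}$
$\frac{3587}{u{\left(\frac{-13 + 34}{-19 + 29} \right)}} - \frac{3088}{-2977} = \frac{3587}{\left(-40\right) \frac{1}{\left(-13 + 34\right) \frac{1}{-19 + 29}}} - \frac{3088}{-2977} = \frac{3587}{\left(-40\right) \frac{1}{21 \cdot \frac{1}{10}}} - - \frac{3088}{2977} = \frac{3587}{\left(-40\right) \frac{1}{21 \cdot \frac{1}{10}}} + \frac{3088}{2977} = \frac{3587}{\left(-40\right) \frac{1}{\frac{21}{10}}} + \frac{3088}{2977} = \frac{3587}{\left(-40\right) \frac{10}{21}} + \frac{3088}{2977} = \frac{3587}{- \frac{400}{21}} + \frac{3088}{2977} = 3587 \left(- \frac{21}{400}\right) + \frac{3088}{2977} = - \frac{75327}{400} + \frac{3088}{2977} = - \frac{223013279}{1190800}$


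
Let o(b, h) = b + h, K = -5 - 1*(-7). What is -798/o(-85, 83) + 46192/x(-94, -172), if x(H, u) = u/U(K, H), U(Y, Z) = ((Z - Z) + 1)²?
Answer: 5609/43 ≈ 130.44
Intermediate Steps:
K = 2 (K = -5 + 7 = 2)
U(Y, Z) = 1 (U(Y, Z) = (0 + 1)² = 1² = 1)
x(H, u) = u (x(H, u) = u/1 = u*1 = u)
-798/o(-85, 83) + 46192/x(-94, -172) = -798/(-85 + 83) + 46192/(-172) = -798/(-2) + 46192*(-1/172) = -798*(-½) - 11548/43 = 399 - 11548/43 = 5609/43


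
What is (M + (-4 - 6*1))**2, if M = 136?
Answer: 15876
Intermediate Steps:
(M + (-4 - 6*1))**2 = (136 + (-4 - 6*1))**2 = (136 + (-4 - 6))**2 = (136 - 10)**2 = 126**2 = 15876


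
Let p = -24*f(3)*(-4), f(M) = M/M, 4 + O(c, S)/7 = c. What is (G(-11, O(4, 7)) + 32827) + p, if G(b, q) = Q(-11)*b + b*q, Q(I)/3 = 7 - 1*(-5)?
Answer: 32527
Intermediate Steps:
O(c, S) = -28 + 7*c
f(M) = 1
Q(I) = 36 (Q(I) = 3*(7 - 1*(-5)) = 3*(7 + 5) = 3*12 = 36)
G(b, q) = 36*b + b*q
p = 96 (p = -24*1*(-4) = -24*(-4) = 96)
(G(-11, O(4, 7)) + 32827) + p = (-11*(36 + (-28 + 7*4)) + 32827) + 96 = (-11*(36 + (-28 + 28)) + 32827) + 96 = (-11*(36 + 0) + 32827) + 96 = (-11*36 + 32827) + 96 = (-396 + 32827) + 96 = 32431 + 96 = 32527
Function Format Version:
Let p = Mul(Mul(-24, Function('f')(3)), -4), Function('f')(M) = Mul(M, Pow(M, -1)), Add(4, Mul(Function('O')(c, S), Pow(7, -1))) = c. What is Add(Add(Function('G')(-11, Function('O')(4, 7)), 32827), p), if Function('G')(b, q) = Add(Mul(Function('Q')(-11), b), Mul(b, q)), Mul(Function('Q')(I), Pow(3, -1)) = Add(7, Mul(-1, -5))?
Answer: 32527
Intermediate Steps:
Function('O')(c, S) = Add(-28, Mul(7, c))
Function('f')(M) = 1
Function('Q')(I) = 36 (Function('Q')(I) = Mul(3, Add(7, Mul(-1, -5))) = Mul(3, Add(7, 5)) = Mul(3, 12) = 36)
Function('G')(b, q) = Add(Mul(36, b), Mul(b, q))
p = 96 (p = Mul(Mul(-24, 1), -4) = Mul(-24, -4) = 96)
Add(Add(Function('G')(-11, Function('O')(4, 7)), 32827), p) = Add(Add(Mul(-11, Add(36, Add(-28, Mul(7, 4)))), 32827), 96) = Add(Add(Mul(-11, Add(36, Add(-28, 28))), 32827), 96) = Add(Add(Mul(-11, Add(36, 0)), 32827), 96) = Add(Add(Mul(-11, 36), 32827), 96) = Add(Add(-396, 32827), 96) = Add(32431, 96) = 32527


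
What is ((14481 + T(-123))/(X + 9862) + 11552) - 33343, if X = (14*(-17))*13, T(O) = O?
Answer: -24577855/1128 ≈ -21789.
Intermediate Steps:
X = -3094 (X = -238*13 = -3094)
((14481 + T(-123))/(X + 9862) + 11552) - 33343 = ((14481 - 123)/(-3094 + 9862) + 11552) - 33343 = (14358/6768 + 11552) - 33343 = (14358*(1/6768) + 11552) - 33343 = (2393/1128 + 11552) - 33343 = 13033049/1128 - 33343 = -24577855/1128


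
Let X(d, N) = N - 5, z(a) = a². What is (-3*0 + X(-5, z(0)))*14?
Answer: -70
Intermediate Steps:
X(d, N) = -5 + N
(-3*0 + X(-5, z(0)))*14 = (-3*0 + (-5 + 0²))*14 = (0 + (-5 + 0))*14 = (0 - 5)*14 = -5*14 = -70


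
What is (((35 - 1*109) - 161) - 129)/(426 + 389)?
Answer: -364/815 ≈ -0.44663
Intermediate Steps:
(((35 - 1*109) - 161) - 129)/(426 + 389) = (((35 - 109) - 161) - 129)/815 = ((-74 - 161) - 129)*(1/815) = (-235 - 129)*(1/815) = -364*1/815 = -364/815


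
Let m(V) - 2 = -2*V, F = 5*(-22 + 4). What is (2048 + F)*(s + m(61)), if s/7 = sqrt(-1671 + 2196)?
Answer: -234960 + 68530*sqrt(21) ≈ 79084.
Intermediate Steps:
F = -90 (F = 5*(-18) = -90)
s = 35*sqrt(21) (s = 7*sqrt(-1671 + 2196) = 7*sqrt(525) = 7*(5*sqrt(21)) = 35*sqrt(21) ≈ 160.39)
m(V) = 2 - 2*V
(2048 + F)*(s + m(61)) = (2048 - 90)*(35*sqrt(21) + (2 - 2*61)) = 1958*(35*sqrt(21) + (2 - 122)) = 1958*(35*sqrt(21) - 120) = 1958*(-120 + 35*sqrt(21)) = -234960 + 68530*sqrt(21)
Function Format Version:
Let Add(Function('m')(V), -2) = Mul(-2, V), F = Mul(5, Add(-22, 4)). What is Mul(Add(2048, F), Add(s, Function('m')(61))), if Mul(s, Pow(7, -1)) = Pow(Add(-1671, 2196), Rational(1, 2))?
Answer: Add(-234960, Mul(68530, Pow(21, Rational(1, 2)))) ≈ 79084.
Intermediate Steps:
F = -90 (F = Mul(5, -18) = -90)
s = Mul(35, Pow(21, Rational(1, 2))) (s = Mul(7, Pow(Add(-1671, 2196), Rational(1, 2))) = Mul(7, Pow(525, Rational(1, 2))) = Mul(7, Mul(5, Pow(21, Rational(1, 2)))) = Mul(35, Pow(21, Rational(1, 2))) ≈ 160.39)
Function('m')(V) = Add(2, Mul(-2, V))
Mul(Add(2048, F), Add(s, Function('m')(61))) = Mul(Add(2048, -90), Add(Mul(35, Pow(21, Rational(1, 2))), Add(2, Mul(-2, 61)))) = Mul(1958, Add(Mul(35, Pow(21, Rational(1, 2))), Add(2, -122))) = Mul(1958, Add(Mul(35, Pow(21, Rational(1, 2))), -120)) = Mul(1958, Add(-120, Mul(35, Pow(21, Rational(1, 2))))) = Add(-234960, Mul(68530, Pow(21, Rational(1, 2))))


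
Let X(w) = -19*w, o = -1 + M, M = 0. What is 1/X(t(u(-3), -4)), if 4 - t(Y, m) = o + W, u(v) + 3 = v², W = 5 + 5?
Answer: 1/95 ≈ 0.010526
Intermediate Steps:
W = 10
o = -1 (o = -1 + 0 = -1)
u(v) = -3 + v²
t(Y, m) = -5 (t(Y, m) = 4 - (-1 + 10) = 4 - 1*9 = 4 - 9 = -5)
1/X(t(u(-3), -4)) = 1/(-19*(-5)) = 1/95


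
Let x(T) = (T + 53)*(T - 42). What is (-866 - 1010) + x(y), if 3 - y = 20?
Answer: -4000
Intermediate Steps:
y = -17 (y = 3 - 1*20 = 3 - 20 = -17)
x(T) = (-42 + T)*(53 + T) (x(T) = (53 + T)*(-42 + T) = (-42 + T)*(53 + T))
(-866 - 1010) + x(y) = (-866 - 1010) + (-2226 + (-17)² + 11*(-17)) = -1876 + (-2226 + 289 - 187) = -1876 - 2124 = -4000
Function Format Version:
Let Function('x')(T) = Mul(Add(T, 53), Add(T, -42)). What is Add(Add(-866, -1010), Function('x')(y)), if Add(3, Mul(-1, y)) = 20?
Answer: -4000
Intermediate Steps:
y = -17 (y = Add(3, Mul(-1, 20)) = Add(3, -20) = -17)
Function('x')(T) = Mul(Add(-42, T), Add(53, T)) (Function('x')(T) = Mul(Add(53, T), Add(-42, T)) = Mul(Add(-42, T), Add(53, T)))
Add(Add(-866, -1010), Function('x')(y)) = Add(Add(-866, -1010), Add(-2226, Pow(-17, 2), Mul(11, -17))) = Add(-1876, Add(-2226, 289, -187)) = Add(-1876, -2124) = -4000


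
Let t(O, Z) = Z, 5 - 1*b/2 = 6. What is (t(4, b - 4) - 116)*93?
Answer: -11346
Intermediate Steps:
b = -2 (b = 10 - 2*6 = 10 - 12 = -2)
(t(4, b - 4) - 116)*93 = ((-2 - 4) - 116)*93 = (-6 - 116)*93 = -122*93 = -11346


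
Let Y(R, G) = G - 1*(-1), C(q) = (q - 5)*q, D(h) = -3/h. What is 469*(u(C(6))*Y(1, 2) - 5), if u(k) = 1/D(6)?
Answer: -5159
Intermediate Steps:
C(q) = q*(-5 + q) (C(q) = (-5 + q)*q = q*(-5 + q))
Y(R, G) = 1 + G (Y(R, G) = G + 1 = 1 + G)
u(k) = -2 (u(k) = 1/(-3/6) = 1/(-3*1/6) = 1/(-1/2) = -2)
469*(u(C(6))*Y(1, 2) - 5) = 469*(-2*(1 + 2) - 5) = 469*(-2*3 - 5) = 469*(-6 - 5) = 469*(-11) = -5159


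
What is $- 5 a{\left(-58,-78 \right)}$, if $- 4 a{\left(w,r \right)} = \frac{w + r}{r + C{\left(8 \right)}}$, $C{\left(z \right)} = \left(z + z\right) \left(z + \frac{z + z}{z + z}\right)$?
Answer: $- \frac{85}{33} \approx -2.5758$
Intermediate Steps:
$C{\left(z \right)} = 2 z \left(1 + z\right)$ ($C{\left(z \right)} = 2 z \left(z + \frac{2 z}{2 z}\right) = 2 z \left(z + 2 z \frac{1}{2 z}\right) = 2 z \left(z + 1\right) = 2 z \left(1 + z\right)$)
$a{\left(w,r \right)} = - \frac{r + w}{4 \left(144 + r\right)}$ ($a{\left(w,r \right)} = - \frac{\left(w + r\right) \frac{1}{r + 2 \cdot 8 \left(1 + 8\right)}}{4} = - \frac{\left(r + w\right) \frac{1}{r + 2 \cdot 8 \cdot 9}}{4} = - \frac{\left(r + w\right) \frac{1}{r + 144}}{4} = - \frac{\left(r + w\right) \frac{1}{144 + r}}{4} = - \frac{\frac{1}{144 + r} \left(r + w\right)}{4} = - \frac{r + w}{4 \left(144 + r\right)}$)
$- 5 a{\left(-58,-78 \right)} = - 5 \frac{\left(-1\right) \left(-78\right) - -58}{4 \left(144 - 78\right)} = - 5 \frac{78 + 58}{4 \cdot 66} = - 5 \cdot \frac{1}{4} \cdot \frac{1}{66} \cdot 136 = \left(-5\right) \frac{17}{33} = - \frac{85}{33}$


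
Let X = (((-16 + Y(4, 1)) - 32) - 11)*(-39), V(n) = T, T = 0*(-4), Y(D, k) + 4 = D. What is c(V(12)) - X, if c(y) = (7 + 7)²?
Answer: -2105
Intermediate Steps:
Y(D, k) = -4 + D
T = 0
V(n) = 0
c(y) = 196 (c(y) = 14² = 196)
X = 2301 (X = (((-16 + (-4 + 4)) - 32) - 11)*(-39) = (((-16 + 0) - 32) - 11)*(-39) = ((-16 - 32) - 11)*(-39) = (-48 - 11)*(-39) = -59*(-39) = 2301)
c(V(12)) - X = 196 - 1*2301 = 196 - 2301 = -2105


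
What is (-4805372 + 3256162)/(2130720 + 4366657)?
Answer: -1549210/6497377 ≈ -0.23844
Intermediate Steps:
(-4805372 + 3256162)/(2130720 + 4366657) = -1549210/6497377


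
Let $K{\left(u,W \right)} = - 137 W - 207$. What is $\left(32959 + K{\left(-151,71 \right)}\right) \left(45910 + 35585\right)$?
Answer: $1876422375$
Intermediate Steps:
$K{\left(u,W \right)} = -207 - 137 W$
$\left(32959 + K{\left(-151,71 \right)}\right) \left(45910 + 35585\right) = \left(32959 - 9934\right) \left(45910 + 35585\right) = \left(32959 - 9934\right) 81495 = 23025 \cdot 81495 = 1876422375$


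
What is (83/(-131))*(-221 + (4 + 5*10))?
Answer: 13861/131 ≈ 105.81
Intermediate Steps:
(83/(-131))*(-221 + (4 + 5*10)) = (83*(-1/131))*(-221 + (4 + 50)) = -83*(-221 + 54)/131 = -83/131*(-167) = 13861/131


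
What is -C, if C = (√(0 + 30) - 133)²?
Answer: -17719 + 266*√30 ≈ -16262.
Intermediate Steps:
C = (-133 + √30)² (C = (√30 - 133)² = (-133 + √30)² ≈ 16262.)
-C = -(133 - √30)²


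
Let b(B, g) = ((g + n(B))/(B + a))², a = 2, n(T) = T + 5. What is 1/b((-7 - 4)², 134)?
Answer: 15129/67600 ≈ 0.22380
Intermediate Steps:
n(T) = 5 + T
b(B, g) = (5 + B + g)²/(2 + B)² (b(B, g) = ((g + (5 + B))/(B + 2))² = ((5 + B + g)/(2 + B))² = (5 + B + g)²/(2 + B)²)
1/b((-7 - 4)², 134) = 1/((5 + (-7 - 4)² + 134)²/(2 + (-7 - 4)²)²) = 1/((5 + (-11)² + 134)²/(2 + (-11)²)²) = 1/((5 + 121 + 134)²/(2 + 121)²) = 1/(260²/123²) = 1/((1/15129)*67600) = 1/(67600/15129) = 15129/67600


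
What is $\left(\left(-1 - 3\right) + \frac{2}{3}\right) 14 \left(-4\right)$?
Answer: $\frac{560}{3} \approx 186.67$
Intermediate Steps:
$\left(\left(-1 - 3\right) + \frac{2}{3}\right) 14 \left(-4\right) = \left(-4 + 2 \cdot \frac{1}{3}\right) 14 \left(-4\right) = \left(-4 + \frac{2}{3}\right) 14 \left(-4\right) = \left(- \frac{10}{3}\right) 14 \left(-4\right) = \left(- \frac{140}{3}\right) \left(-4\right) = \frac{560}{3}$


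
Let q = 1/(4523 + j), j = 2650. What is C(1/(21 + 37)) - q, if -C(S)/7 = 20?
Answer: -1004221/7173 ≈ -140.00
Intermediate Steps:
q = 1/7173 (q = 1/(4523 + 2650) = 1/7173 ≈ 0.00013941)
C(S) = -140 (C(S) = -7*20 = -140)
C(1/(21 + 37)) - q = -140 - 1*1/7173 = -140 - 1/7173 = -1004221/7173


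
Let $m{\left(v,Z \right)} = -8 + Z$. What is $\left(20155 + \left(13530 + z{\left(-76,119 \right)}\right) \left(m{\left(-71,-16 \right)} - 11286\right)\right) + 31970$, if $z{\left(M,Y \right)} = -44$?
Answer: $-152474535$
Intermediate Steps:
$\left(20155 + \left(13530 + z{\left(-76,119 \right)}\right) \left(m{\left(-71,-16 \right)} - 11286\right)\right) + 31970 = \left(20155 + \left(13530 - 44\right) \left(\left(-8 - 16\right) - 11286\right)\right) + 31970 = \left(20155 + 13486 \left(-24 - 11286\right)\right) + 31970 = \left(20155 + 13486 \left(-11310\right)\right) + 31970 = \left(20155 - 152526660\right) + 31970 = -152506505 + 31970 = -152474535$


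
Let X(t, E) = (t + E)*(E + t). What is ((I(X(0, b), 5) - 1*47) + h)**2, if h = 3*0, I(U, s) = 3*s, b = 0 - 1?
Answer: 1024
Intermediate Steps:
b = -1
X(t, E) = (E + t)**2 (X(t, E) = (E + t)*(E + t) = (E + t)**2)
h = 0
((I(X(0, b), 5) - 1*47) + h)**2 = ((3*5 - 1*47) + 0)**2 = ((15 - 47) + 0)**2 = (-32 + 0)**2 = (-32)**2 = 1024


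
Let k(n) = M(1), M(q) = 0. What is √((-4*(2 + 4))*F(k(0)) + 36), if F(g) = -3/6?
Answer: 4*√3 ≈ 6.9282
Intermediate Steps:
k(n) = 0
F(g) = -½ (F(g) = -3*⅙ = -½)
√((-4*(2 + 4))*F(k(0)) + 36) = √(-4*(2 + 4)*(-½) + 36) = √(-4*6*(-½) + 36) = √(-24*(-½) + 36) = √(12 + 36) = √48 = 4*√3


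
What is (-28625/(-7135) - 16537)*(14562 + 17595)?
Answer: -758666402118/1427 ≈ -5.3165e+8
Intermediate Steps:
(-28625/(-7135) - 16537)*(14562 + 17595) = (-28625*(-1/7135) - 16537)*32157 = (5725/1427 - 16537)*32157 = -23592574/1427*32157 = -758666402118/1427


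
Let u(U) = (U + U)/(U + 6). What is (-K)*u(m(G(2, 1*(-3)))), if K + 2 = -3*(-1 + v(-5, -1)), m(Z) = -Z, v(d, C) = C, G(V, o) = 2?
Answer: 4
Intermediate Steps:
u(U) = 2*U/(6 + U) (u(U) = (2*U)/(6 + U) = 2*U/(6 + U))
K = 4 (K = -2 - 3*(-1 - 1) = -2 - 3*(-2) = -2 + 6 = 4)
(-K)*u(m(G(2, 1*(-3)))) = (-1*4)*(2*(-1*2)/(6 - 1*2)) = -8*(-2)/(6 - 2) = -8*(-2)/4 = -4*(-1) = 4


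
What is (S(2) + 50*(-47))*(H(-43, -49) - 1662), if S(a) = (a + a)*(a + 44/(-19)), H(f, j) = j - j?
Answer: 74248188/19 ≈ 3.9078e+6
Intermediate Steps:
H(f, j) = 0
S(a) = 2*a*(-44/19 + a) (S(a) = (2*a)*(a + 44*(-1/19)) = (2*a)*(a - 44/19) = (2*a)*(-44/19 + a) = 2*a*(-44/19 + a))
(S(2) + 50*(-47))*(H(-43, -49) - 1662) = ((2/19)*2*(-44 + 19*2) + 50*(-47))*(0 - 1662) = ((2/19)*2*(-44 + 38) - 2350)*(-1662) = ((2/19)*2*(-6) - 2350)*(-1662) = (-24/19 - 2350)*(-1662) = -44674/19*(-1662) = 74248188/19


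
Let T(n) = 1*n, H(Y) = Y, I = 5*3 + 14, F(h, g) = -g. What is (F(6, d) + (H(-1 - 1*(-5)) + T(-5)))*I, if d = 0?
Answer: -29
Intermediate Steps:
I = 29 (I = 15 + 14 = 29)
T(n) = n
(F(6, d) + (H(-1 - 1*(-5)) + T(-5)))*I = (-1*0 + ((-1 - 1*(-5)) - 5))*29 = (0 + ((-1 + 5) - 5))*29 = (0 + (4 - 5))*29 = (0 - 1)*29 = -1*29 = -29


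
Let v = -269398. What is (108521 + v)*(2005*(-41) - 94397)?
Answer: 28411199954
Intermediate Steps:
(108521 + v)*(2005*(-41) - 94397) = (108521 - 269398)*(2005*(-41) - 94397) = -160877*(-82205 - 94397) = -160877*(-176602) = 28411199954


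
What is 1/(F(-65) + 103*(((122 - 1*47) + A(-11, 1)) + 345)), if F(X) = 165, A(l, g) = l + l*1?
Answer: 1/41159 ≈ 2.4296e-5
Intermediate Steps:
A(l, g) = 2*l (A(l, g) = l + l = 2*l)
1/(F(-65) + 103*(((122 - 1*47) + A(-11, 1)) + 345)) = 1/(165 + 103*(((122 - 1*47) + 2*(-11)) + 345)) = 1/(165 + 103*(((122 - 47) - 22) + 345)) = 1/(165 + 103*((75 - 22) + 345)) = 1/(165 + 103*(53 + 345)) = 1/(165 + 103*398) = 1/(165 + 40994) = 1/41159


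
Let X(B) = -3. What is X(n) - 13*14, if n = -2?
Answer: -185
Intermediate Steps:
X(n) - 13*14 = -3 - 13*14 = -3 - 182 = -185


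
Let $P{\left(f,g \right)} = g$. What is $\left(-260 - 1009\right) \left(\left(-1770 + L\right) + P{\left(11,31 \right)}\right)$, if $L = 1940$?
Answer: $-255069$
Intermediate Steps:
$\left(-260 - 1009\right) \left(\left(-1770 + L\right) + P{\left(11,31 \right)}\right) = \left(-260 - 1009\right) \left(\left(-1770 + 1940\right) + 31\right) = - 1269 \left(170 + 31\right) = \left(-1269\right) 201 = -255069$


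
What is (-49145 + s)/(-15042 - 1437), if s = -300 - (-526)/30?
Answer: 741412/247185 ≈ 2.9994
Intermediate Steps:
s = -4237/15 (s = -300 - (-526)/30 = -300 - 1*(-263/15) = -300 + 263/15 = -4237/15 ≈ -282.47)
(-49145 + s)/(-15042 - 1437) = (-49145 - 4237/15)/(-15042 - 1437) = -741412/15/(-16479) = -741412/15*(-1/16479) = 741412/247185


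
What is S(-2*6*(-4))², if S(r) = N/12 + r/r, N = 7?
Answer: 361/144 ≈ 2.5069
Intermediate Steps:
S(r) = 19/12 (S(r) = 7/12 + r/r = 7*(1/12) + 1 = 7/12 + 1 = 19/12)
S(-2*6*(-4))² = (19/12)² = 361/144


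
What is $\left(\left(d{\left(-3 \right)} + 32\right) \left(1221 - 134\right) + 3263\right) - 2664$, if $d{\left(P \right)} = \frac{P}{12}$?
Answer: $\frac{140445}{4} \approx 35111.0$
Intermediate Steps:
$d{\left(P \right)} = \frac{P}{12}$ ($d{\left(P \right)} = P \frac{1}{12} = \frac{P}{12}$)
$\left(\left(d{\left(-3 \right)} + 32\right) \left(1221 - 134\right) + 3263\right) - 2664 = \left(\left(\frac{1}{12} \left(-3\right) + 32\right) \left(1221 - 134\right) + 3263\right) - 2664 = \left(\left(- \frac{1}{4} + 32\right) \left(1221 + \left(-214 + 80\right)\right) + 3263\right) - 2664 = \left(\frac{127 \left(1221 - 134\right)}{4} + 3263\right) - 2664 = \left(\frac{127}{4} \cdot 1087 + 3263\right) - 2664 = \left(\frac{138049}{4} + 3263\right) - 2664 = \frac{151101}{4} - 2664 = \frac{140445}{4}$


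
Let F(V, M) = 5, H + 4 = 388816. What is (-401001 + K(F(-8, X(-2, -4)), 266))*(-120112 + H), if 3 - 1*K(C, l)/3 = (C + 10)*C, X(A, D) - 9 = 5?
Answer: -107807007900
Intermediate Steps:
H = 388812 (H = -4 + 388816 = 388812)
X(A, D) = 14 (X(A, D) = 9 + 5 = 14)
K(C, l) = 9 - 3*C*(10 + C) (K(C, l) = 9 - 3*(C + 10)*C = 9 - 3*(10 + C)*C = 9 - 3*C*(10 + C))
(-401001 + K(F(-8, X(-2, -4)), 266))*(-120112 + H) = (-401001 + (9 - 30*5 - 3*5**2))*(-120112 + 388812) = (-401001 + (9 - 150 - 3*25))*268700 = (-401001 + (9 - 150 - 75))*268700 = (-401001 - 216)*268700 = -401217*268700 = -107807007900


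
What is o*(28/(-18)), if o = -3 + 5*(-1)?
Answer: 112/9 ≈ 12.444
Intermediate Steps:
o = -8 (o = -3 - 5 = -8)
o*(28/(-18)) = -224/(-18) = -224*(-1)/18 = -8*(-14/9) = 112/9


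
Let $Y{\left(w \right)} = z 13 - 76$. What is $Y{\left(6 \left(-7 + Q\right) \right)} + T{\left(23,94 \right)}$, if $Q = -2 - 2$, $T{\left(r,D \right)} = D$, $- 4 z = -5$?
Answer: $\frac{137}{4} \approx 34.25$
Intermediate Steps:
$z = \frac{5}{4}$ ($z = \left(- \frac{1}{4}\right) \left(-5\right) = \frac{5}{4} \approx 1.25$)
$Q = -4$ ($Q = -2 - 2 = -4$)
$Y{\left(w \right)} = - \frac{239}{4}$ ($Y{\left(w \right)} = \frac{5}{4} \cdot 13 - 76 = \frac{65}{4} - 76 = - \frac{239}{4}$)
$Y{\left(6 \left(-7 + Q\right) \right)} + T{\left(23,94 \right)} = - \frac{239}{4} + 94 = \frac{137}{4}$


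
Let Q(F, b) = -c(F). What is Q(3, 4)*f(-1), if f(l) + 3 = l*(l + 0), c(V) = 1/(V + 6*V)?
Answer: 2/21 ≈ 0.095238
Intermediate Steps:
c(V) = 1/(7*V)
f(l) = -3 + l² (f(l) = -3 + l*(l + 0) = -3 + l*l = -3 + l²)
Q(F, b) = -1/(7*F)
Q(3, 4)*f(-1) = (-⅐/3)*(-3 + (-1)²) = (-⅐*⅓)*(-3 + 1) = -1/21*(-2) = 2/21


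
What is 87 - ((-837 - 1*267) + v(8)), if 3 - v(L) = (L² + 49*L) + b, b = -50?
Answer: 1594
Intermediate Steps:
v(L) = 53 - L² - 49*L (v(L) = 3 - ((L² + 49*L) - 50) = 3 - (-50 + L² + 49*L) = 3 + (50 - L² - 49*L) = 53 - L² - 49*L)
87 - ((-837 - 1*267) + v(8)) = 87 - ((-837 - 1*267) + (53 - 1*8² - 49*8)) = 87 - ((-837 - 267) + (53 - 1*64 - 392)) = 87 - (-1104 + (53 - 64 - 392)) = 87 - (-1104 - 403) = 87 - 1*(-1507) = 87 + 1507 = 1594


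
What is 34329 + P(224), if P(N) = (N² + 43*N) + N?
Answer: 94361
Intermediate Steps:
P(N) = N² + 44*N
34329 + P(224) = 34329 + 224*(44 + 224) = 34329 + 224*268 = 34329 + 60032 = 94361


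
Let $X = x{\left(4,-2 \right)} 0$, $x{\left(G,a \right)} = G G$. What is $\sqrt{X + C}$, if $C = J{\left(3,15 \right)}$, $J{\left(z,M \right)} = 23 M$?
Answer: $\sqrt{345} \approx 18.574$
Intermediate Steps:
$x{\left(G,a \right)} = G^{2}$
$C = 345$ ($C = 23 \cdot 15 = 345$)
$X = 0$ ($X = 4^{2} \cdot 0 = 16 \cdot 0 = 0$)
$\sqrt{X + C} = \sqrt{0 + 345} = \sqrt{345}$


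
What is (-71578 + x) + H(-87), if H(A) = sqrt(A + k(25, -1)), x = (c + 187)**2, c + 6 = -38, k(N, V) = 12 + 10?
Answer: -51129 + I*sqrt(65) ≈ -51129.0 + 8.0623*I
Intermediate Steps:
k(N, V) = 22
c = -44 (c = -6 - 38 = -44)
x = 20449 (x = (-44 + 187)**2 = 143**2 = 20449)
H(A) = sqrt(22 + A) (H(A) = sqrt(A + 22) = sqrt(22 + A))
(-71578 + x) + H(-87) = (-71578 + 20449) + sqrt(22 - 87) = -51129 + sqrt(-65) = -51129 + I*sqrt(65)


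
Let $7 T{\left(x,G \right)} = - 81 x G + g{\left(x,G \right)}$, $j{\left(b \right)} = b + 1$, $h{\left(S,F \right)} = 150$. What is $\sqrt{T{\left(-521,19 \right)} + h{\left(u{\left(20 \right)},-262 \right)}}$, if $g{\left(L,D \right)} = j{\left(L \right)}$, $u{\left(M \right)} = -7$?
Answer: $\frac{\sqrt{5616443}}{7} \approx 338.56$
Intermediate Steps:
$j{\left(b \right)} = 1 + b$
$g{\left(L,D \right)} = 1 + L$
$T{\left(x,G \right)} = \frac{1}{7} + \frac{x}{7} - \frac{81 G x}{7}$ ($T{\left(x,G \right)} = \frac{- 81 x G + \left(1 + x\right)}{7} = \frac{- 81 G x + \left(1 + x\right)}{7} = \frac{1 + x - 81 G x}{7} = \frac{1}{7} + \frac{x}{7} - \frac{81 G x}{7}$)
$\sqrt{T{\left(-521,19 \right)} + h{\left(u{\left(20 \right)},-262 \right)}} = \sqrt{\left(\frac{1}{7} + \frac{1}{7} \left(-521\right) - \frac{1539}{7} \left(-521\right)\right) + 150} = \sqrt{\left(\frac{1}{7} - \frac{521}{7} + \frac{801819}{7}\right) + 150} = \sqrt{\frac{801299}{7} + 150} = \sqrt{\frac{802349}{7}} = \frac{\sqrt{5616443}}{7}$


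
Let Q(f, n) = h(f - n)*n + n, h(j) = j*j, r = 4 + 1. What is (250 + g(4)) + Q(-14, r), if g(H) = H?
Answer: 2064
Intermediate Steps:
r = 5
h(j) = j²
Q(f, n) = n + n*(f - n)² (Q(f, n) = (f - n)²*n + n = n*(f - n)² + n = n + n*(f - n)²)
(250 + g(4)) + Q(-14, r) = (250 + 4) + 5*(1 + (-14 - 1*5)²) = 254 + 5*(1 + (-14 - 5)²) = 254 + 5*(1 + (-19)²) = 254 + 5*(1 + 361) = 254 + 5*362 = 254 + 1810 = 2064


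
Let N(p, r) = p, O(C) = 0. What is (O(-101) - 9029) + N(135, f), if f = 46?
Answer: -8894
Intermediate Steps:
(O(-101) - 9029) + N(135, f) = (0 - 9029) + 135 = -9029 + 135 = -8894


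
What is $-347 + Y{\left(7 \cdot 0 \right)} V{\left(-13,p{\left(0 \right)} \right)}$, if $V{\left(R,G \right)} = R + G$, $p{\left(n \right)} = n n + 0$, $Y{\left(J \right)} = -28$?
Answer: $17$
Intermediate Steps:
$p{\left(n \right)} = n^{2}$ ($p{\left(n \right)} = n^{2} + 0 = n^{2}$)
$V{\left(R,G \right)} = G + R$
$-347 + Y{\left(7 \cdot 0 \right)} V{\left(-13,p{\left(0 \right)} \right)} = -347 - 28 \left(0^{2} - 13\right) = -347 - 28 \left(0 - 13\right) = -347 - -364 = -347 + 364 = 17$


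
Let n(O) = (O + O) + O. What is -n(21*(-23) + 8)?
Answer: 1425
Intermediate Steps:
n(O) = 3*O (n(O) = 2*O + O = 3*O)
-n(21*(-23) + 8) = -3*(21*(-23) + 8) = -3*(-483 + 8) = -3*(-475) = -1*(-1425) = 1425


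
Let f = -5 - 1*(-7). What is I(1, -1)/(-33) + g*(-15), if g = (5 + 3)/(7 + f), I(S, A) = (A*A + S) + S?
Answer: -443/33 ≈ -13.424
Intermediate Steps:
f = 2 (f = -5 + 7 = 2)
I(S, A) = A**2 + 2*S (I(S, A) = (A**2 + S) + S = (S + A**2) + S = A**2 + 2*S)
g = 8/9 (g = (5 + 3)/(7 + 2) = 8/9 ≈ 0.88889)
I(1, -1)/(-33) + g*(-15) = ((-1)**2 + 2*1)/(-33) + (8/9)*(-15) = (1 + 2)*(-1/33) - 40/3 = 3*(-1/33) - 40/3 = -1/11 - 40/3 = -443/33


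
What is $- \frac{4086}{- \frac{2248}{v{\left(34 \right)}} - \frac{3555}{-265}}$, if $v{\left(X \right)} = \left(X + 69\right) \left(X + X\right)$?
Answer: $- \frac{379193058}{1215175} \approx -312.05$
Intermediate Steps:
$v{\left(X \right)} = 2 X \left(69 + X\right)$ ($v{\left(X \right)} = \left(69 + X\right) 2 X = 2 X \left(69 + X\right)$)
$- \frac{4086}{- \frac{2248}{v{\left(34 \right)}} - \frac{3555}{-265}} = - \frac{4086}{- \frac{2248}{2 \cdot 34 \left(69 + 34\right)} - \frac{3555}{-265}} = - \frac{4086}{- \frac{2248}{2 \cdot 34 \cdot 103} - - \frac{711}{53}} = - \frac{4086}{- \frac{2248}{7004} + \frac{711}{53}} = - \frac{4086}{\left(-2248\right) \frac{1}{7004} + \frac{711}{53}} = - \frac{4086}{- \frac{562}{1751} + \frac{711}{53}} = - \frac{4086}{\frac{1215175}{92803}} = \left(-4086\right) \frac{92803}{1215175} = - \frac{379193058}{1215175}$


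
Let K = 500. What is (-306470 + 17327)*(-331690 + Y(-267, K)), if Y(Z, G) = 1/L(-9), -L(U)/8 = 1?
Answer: 767247022503/8 ≈ 9.5906e+10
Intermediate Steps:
L(U) = -8 (L(U) = -8*1 = -8)
Y(Z, G) = -⅛ (Y(Z, G) = 1/(-8) = -⅛)
(-306470 + 17327)*(-331690 + Y(-267, K)) = (-306470 + 17327)*(-331690 - ⅛) = -289143*(-2653521/8) = 767247022503/8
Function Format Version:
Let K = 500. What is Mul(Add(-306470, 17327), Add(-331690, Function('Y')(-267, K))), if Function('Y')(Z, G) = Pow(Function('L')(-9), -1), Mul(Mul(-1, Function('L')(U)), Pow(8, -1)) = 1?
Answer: Rational(767247022503, 8) ≈ 9.5906e+10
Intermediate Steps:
Function('L')(U) = -8 (Function('L')(U) = Mul(-8, 1) = -8)
Function('Y')(Z, G) = Rational(-1, 8) (Function('Y')(Z, G) = Pow(-8, -1) = Rational(-1, 8))
Mul(Add(-306470, 17327), Add(-331690, Function('Y')(-267, K))) = Mul(Add(-306470, 17327), Add(-331690, Rational(-1, 8))) = Mul(-289143, Rational(-2653521, 8)) = Rational(767247022503, 8)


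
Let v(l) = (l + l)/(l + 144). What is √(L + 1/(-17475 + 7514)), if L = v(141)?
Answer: √885958284505/946295 ≈ 0.99467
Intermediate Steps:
v(l) = 2*l/(144 + l) (v(l) = (2*l)/(144 + l) = 2*l/(144 + l))
L = 94/95 (L = 2*141/(144 + 141) = 2*141/285 = 2*141*(1/285) = 94/95 ≈ 0.98947)
√(L + 1/(-17475 + 7514)) = √(94/95 + 1/(-17475 + 7514)) = √(94/95 + 1/(-9961)) = √(94/95 - 1/9961) = √(936239/946295) = √885958284505/946295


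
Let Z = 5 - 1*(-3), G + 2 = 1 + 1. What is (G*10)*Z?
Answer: 0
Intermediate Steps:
G = 0 (G = -2 + (1 + 1) = -2 + 2 = 0)
Z = 8 (Z = 5 + 3 = 8)
(G*10)*Z = (0*10)*8 = 0*8 = 0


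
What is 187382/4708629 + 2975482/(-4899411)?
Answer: -1454708822464/2563278746391 ≈ -0.56752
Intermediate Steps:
187382/4708629 + 2975482/(-4899411) = 187382*(1/4708629) + 2975482*(-1/4899411) = 187382/4708629 - 2975482/4899411 = -1454708822464/2563278746391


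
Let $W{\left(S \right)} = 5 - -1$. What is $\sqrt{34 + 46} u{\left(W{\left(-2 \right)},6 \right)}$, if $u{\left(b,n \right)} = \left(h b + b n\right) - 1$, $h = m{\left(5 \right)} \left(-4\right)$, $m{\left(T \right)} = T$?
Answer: $- 340 \sqrt{5} \approx -760.26$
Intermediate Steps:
$W{\left(S \right)} = 6$ ($W{\left(S \right)} = 5 + 1 = 6$)
$h = -20$ ($h = 5 \left(-4\right) = -20$)
$u{\left(b,n \right)} = -1 - 20 b + b n$ ($u{\left(b,n \right)} = \left(- 20 b + b n\right) - 1 = -1 - 20 b + b n$)
$\sqrt{34 + 46} u{\left(W{\left(-2 \right)},6 \right)} = \sqrt{34 + 46} \left(-1 - 120 + 6 \cdot 6\right) = \sqrt{80} \left(-1 - 120 + 36\right) = 4 \sqrt{5} \left(-85\right) = - 340 \sqrt{5}$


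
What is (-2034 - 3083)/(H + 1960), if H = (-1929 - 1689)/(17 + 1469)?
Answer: -3801931/1454471 ≈ -2.6140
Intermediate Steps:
H = -1809/743 (H = -3618/1486 = -3618*1/1486 = -1809/743 ≈ -2.4347)
(-2034 - 3083)/(H + 1960) = (-2034 - 3083)/(-1809/743 + 1960) = -5117/1454471/743 = -5117*743/1454471 = -3801931/1454471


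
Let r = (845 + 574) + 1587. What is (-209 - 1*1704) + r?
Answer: 1093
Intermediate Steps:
r = 3006 (r = 1419 + 1587 = 3006)
(-209 - 1*1704) + r = (-209 - 1*1704) + 3006 = (-209 - 1704) + 3006 = -1913 + 3006 = 1093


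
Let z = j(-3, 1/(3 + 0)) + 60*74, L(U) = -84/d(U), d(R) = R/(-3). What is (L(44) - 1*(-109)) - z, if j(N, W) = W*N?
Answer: -47567/11 ≈ -4324.3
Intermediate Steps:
d(R) = -R/3 (d(R) = R*(-⅓) = -R/3)
L(U) = 252/U (L(U) = -84*(-3/U) = -(-252)/U = 252/U)
j(N, W) = N*W
z = 4439 (z = -3/(3 + 0) + 60*74 = -3/3 + 4440 = -3*⅓ + 4440 = -1 + 4440 = 4439)
(L(44) - 1*(-109)) - z = (252/44 - 1*(-109)) - 1*4439 = (252*(1/44) + 109) - 4439 = (63/11 + 109) - 4439 = 1262/11 - 4439 = -47567/11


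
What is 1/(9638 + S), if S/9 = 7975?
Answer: 1/81413 ≈ 1.2283e-5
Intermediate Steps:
S = 71775 (S = 9*7975 = 71775)
1/(9638 + S) = 1/(9638 + 71775) = 1/81413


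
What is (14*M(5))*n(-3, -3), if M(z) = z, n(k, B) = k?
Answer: -210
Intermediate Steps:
(14*M(5))*n(-3, -3) = (14*5)*(-3) = 70*(-3) = -210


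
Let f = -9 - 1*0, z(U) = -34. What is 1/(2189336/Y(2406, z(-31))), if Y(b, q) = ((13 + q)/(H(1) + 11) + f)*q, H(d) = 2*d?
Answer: 1173/7115342 ≈ 0.00016486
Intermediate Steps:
f = -9 (f = -9 + 0 = -9)
Y(b, q) = q*(-8 + q/13) (Y(b, q) = ((13 + q)/(2*1 + 11) - 9)*q = ((13 + q)/(2 + 11) - 9)*q = ((13 + q)/13 - 9)*q = ((13 + q)*(1/13) - 9)*q = ((1 + q/13) - 9)*q = (-8 + q/13)*q = q*(-8 + q/13))
1/(2189336/Y(2406, z(-31))) = 1/(2189336/(((1/13)*(-34)*(-104 - 34)))) = 1/(2189336/(((1/13)*(-34)*(-138)))) = 1/(2189336/(4692/13)) = 1/(2189336*(13/4692)) = 1/(7115342/1173) = 1173/7115342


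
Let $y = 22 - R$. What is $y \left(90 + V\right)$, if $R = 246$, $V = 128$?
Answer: $-48832$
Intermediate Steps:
$y = -224$ ($y = 22 - 246 = -224$)
$y \left(90 + V\right) = - 224 \left(90 + 128\right) = \left(-224\right) 218 = -48832$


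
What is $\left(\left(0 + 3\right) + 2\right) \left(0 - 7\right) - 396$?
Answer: $-431$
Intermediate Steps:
$\left(\left(0 + 3\right) + 2\right) \left(0 - 7\right) - 396 = \left(3 + 2\right) \left(-7\right) - 396 = 5 \left(-7\right) - 396 = -35 - 396 = -431$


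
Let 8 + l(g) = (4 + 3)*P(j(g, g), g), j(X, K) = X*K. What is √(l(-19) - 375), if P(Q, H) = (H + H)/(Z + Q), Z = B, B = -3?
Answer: I*√12295510/179 ≈ 19.589*I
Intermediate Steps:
j(X, K) = K*X
Z = -3
P(Q, H) = 2*H/(-3 + Q) (P(Q, H) = (H + H)/(-3 + Q) = (2*H)/(-3 + Q) = 2*H/(-3 + Q))
l(g) = -8 + 14*g/(-3 + g²) (l(g) = -8 + (4 + 3)*(2*g/(-3 + g*g)) = -8 + 7*(2*g/(-3 + g²)) = -8 + 14*g/(-3 + g²))
√(l(-19) - 375) = √(2*(12 - 4*(-19)² + 7*(-19))/(-3 + (-19)²) - 375) = √(2*(12 - 4*361 - 133)/(-3 + 361) - 375) = √(2*(12 - 1444 - 133)/358 - 375) = √(2*(1/358)*(-1565) - 375) = √(-1565/179 - 375) = √(-68690/179) = I*√12295510/179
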